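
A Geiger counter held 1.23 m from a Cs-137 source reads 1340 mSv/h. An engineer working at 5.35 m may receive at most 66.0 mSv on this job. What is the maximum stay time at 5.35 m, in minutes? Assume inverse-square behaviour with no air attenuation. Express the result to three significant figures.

55.9 min

Intensity scales as (d₁/d₂)², so rate at 5.35 m:
1340 × (1.23/5.35)² = 1340 × 0.05286 = 70.83 mSv/h.
Stay time = 66.0 mSv ÷ 70.83 mSv/h = 0.9318 h = 55.91 min.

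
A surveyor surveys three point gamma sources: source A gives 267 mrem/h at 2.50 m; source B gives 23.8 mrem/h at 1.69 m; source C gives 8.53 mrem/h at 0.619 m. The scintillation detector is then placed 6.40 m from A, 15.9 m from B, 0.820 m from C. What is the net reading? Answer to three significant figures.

Each source contributes Iᵢ·(dᵢ/rᵢ)²; contributions add.
A: 267 × (2.50/6.40)² = 40.74 mrem/h
B: 23.8 × (1.69/15.9)² = 0.2689 mrem/h
C: 8.53 × (0.619/0.820)² = 4.861 mrem/h
Total = 40.74 + 0.2689 + 4.861 = 45.87 mrem/h.

45.9 mrem/h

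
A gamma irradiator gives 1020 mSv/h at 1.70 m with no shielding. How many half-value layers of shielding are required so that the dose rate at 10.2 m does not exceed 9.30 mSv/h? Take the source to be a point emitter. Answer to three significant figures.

1.61 half-value layers

At 10.2 m, distance alone gives 1020 × (1.70/10.2)² = 1020 × 0.02778 = 28.34 mSv/h.
Further attenuation needed: 28.34/9.30 = 3.047.
n = log₂(3.047) = 1.607 half-value layers.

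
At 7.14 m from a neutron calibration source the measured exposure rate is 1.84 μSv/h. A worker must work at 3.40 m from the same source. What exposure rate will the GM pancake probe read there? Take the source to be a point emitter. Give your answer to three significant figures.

Since intensity falls as 1/r², scaling from 7.14 m to 3.40 m:
(7.14/3.40)² = 4.410, so 1.84 × 4.410 = 8.114 μSv/h.

8.11 μSv/h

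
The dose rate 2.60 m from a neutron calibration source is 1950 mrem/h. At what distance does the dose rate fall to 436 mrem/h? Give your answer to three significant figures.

Applying the 1/r² law, d₂ = d₁·√(I₁/I₂).
I₁/I₂ = 1950/436 = 4.472, so d₂ = 2.60 × √4.472 = 5.498 m.

5.50 m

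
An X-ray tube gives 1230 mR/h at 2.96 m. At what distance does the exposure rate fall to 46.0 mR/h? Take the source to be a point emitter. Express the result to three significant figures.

Since intensity falls as 1/r², d₂ = d₁·√(I₁/I₂).
I₁/I₂ = 1230/46.0 = 26.74, so d₂ = 2.96 × √26.74 = 15.31 m.

15.3 m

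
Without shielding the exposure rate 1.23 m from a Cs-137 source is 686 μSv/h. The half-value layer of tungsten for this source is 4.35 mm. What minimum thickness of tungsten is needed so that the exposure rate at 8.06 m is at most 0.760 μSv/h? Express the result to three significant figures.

19.1 mm

At 8.06 m, distance alone gives 686 × (1.23/8.06)² = 686 × 0.02329 = 15.98 μSv/h.
Further attenuation needed: 15.98/0.760 = 21.03.
n = log₂(21.03) = 4.394 half-value layers.
Thickness = 4.394 × 4.35 mm = 19.11 mm.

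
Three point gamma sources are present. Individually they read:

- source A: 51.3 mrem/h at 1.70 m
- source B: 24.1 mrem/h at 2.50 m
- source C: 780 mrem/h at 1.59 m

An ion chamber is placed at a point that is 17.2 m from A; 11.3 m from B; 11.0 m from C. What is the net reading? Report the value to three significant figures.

18.0 mrem/h

Each source contributes Iᵢ·(dᵢ/rᵢ)²; contributions add.
A: 51.3 × (1.70/17.2)² = 0.5011 mrem/h
B: 24.1 × (2.50/11.3)² = 1.180 mrem/h
C: 780 × (1.59/11.0)² = 16.30 mrem/h
Total = 0.5011 + 1.180 + 16.30 = 17.98 mrem/h.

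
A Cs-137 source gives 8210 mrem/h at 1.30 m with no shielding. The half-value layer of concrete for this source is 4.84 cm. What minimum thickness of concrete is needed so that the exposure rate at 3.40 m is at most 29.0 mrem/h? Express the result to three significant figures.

At 3.40 m, distance alone gives (1.30/3.40)² = 0.1462, so 8210 × 0.1462 = 1200 mrem/h.
Further attenuation needed: 1200/29.0 = 41.38.
n = log₂(41.38) = 5.371 half-value layers.
Thickness = 5.371 × 4.84 cm = 26.00 cm.

26.0 cm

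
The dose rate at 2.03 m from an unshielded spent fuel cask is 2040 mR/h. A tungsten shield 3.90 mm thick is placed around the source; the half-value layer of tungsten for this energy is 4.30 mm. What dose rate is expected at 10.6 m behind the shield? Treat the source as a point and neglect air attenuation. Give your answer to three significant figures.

39.9 mR/h

Distance alone: 2040 × (2.03/10.6)² = 2040 × 0.03668 = 74.83 mR/h.
Shield: 3.90/4.30 = 0.9070 half-value layers → attenuation 2^(−0.9070) = 0.5333.
Combined: 74.83 × 0.5333 = 39.91 mR/h.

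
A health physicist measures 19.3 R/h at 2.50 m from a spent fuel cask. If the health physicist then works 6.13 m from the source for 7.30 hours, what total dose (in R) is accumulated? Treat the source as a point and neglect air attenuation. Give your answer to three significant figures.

23.4 R

Intensity scales as (d₁/d₂)², so rate at 6.13 m:
19.3 × (2.50/6.13)² = 19.3 × 0.1663 = 3.210 R/h.
Dose = rate × time = 3.210 R/h × 7.300 h = 23.43 R.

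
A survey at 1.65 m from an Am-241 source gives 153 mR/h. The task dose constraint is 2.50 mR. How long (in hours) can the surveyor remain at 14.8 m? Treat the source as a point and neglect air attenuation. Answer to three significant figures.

1.31 h

By the inverse-square law, rate at 14.8 m:
153 × (1.65/14.8)² = 153 × 0.01243 = 1.902 mR/h.
Stay time = 2.50 mR ÷ 1.902 mR/h = 1.314 h.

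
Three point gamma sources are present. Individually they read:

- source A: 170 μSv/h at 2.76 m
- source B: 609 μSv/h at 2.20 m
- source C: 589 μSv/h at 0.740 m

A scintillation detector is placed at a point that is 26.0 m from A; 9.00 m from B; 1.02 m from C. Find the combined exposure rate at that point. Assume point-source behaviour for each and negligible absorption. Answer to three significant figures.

By superposition, sum each source's inverse-square contribution:
A: 170 × (2.76/26.0)² = 1.916 μSv/h
B: 609 × (2.20/9.00)² = 36.39 μSv/h
C: 589 × (0.740/1.02)² = 310.0 μSv/h
Total = 1.916 + 36.39 + 310.0 = 348.3 μSv/h.

348 μSv/h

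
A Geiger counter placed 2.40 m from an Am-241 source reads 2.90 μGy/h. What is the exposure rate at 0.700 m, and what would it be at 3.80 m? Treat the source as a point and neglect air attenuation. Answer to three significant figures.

34.1 μGy/h; 1.16 μGy/h

Since intensity falls as 1/r²,
At 0.700 m: 2.90 × (2.40/0.700)² = 2.90 × 11.76 = 34.10 μGy/h
At 3.80 m: (0.700/3.80)² = 0.03393, so 34.10 × 0.03393 = 1.157 μGy/h.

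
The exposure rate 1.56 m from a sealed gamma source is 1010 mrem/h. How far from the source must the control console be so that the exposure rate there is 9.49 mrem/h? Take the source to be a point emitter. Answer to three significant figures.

By the inverse-square law, d₂ = d₁·√(I₁/I₂).
I₁/I₂ = 1010/9.49 = 106.4, so d₂ = 1.56 × √106.4 = 16.09 m.

16.1 m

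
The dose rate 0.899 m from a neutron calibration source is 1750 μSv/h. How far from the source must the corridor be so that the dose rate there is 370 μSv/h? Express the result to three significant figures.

1.96 m

Using I₁d₁² = I₂d₂², d₂ = d₁·√(I₁/I₂).
I₁/I₂ = 1750/370 = 4.730, so d₂ = 0.899 × √4.730 = 1.955 m.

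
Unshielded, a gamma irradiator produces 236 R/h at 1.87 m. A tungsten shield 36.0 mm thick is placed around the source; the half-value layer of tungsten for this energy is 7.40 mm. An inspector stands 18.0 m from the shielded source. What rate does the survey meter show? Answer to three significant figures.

Distance alone: (1.87/18.0)² = 0.01079, so 236 × 0.01079 = 2.546 R/h.
Shield: 36.0/7.40 = 4.865 half-value layers → attenuation 2^(−4.865) = 0.03432.
Combined: 2.546 × 0.03432 = 0.08738 R/h.

0.0874 R/h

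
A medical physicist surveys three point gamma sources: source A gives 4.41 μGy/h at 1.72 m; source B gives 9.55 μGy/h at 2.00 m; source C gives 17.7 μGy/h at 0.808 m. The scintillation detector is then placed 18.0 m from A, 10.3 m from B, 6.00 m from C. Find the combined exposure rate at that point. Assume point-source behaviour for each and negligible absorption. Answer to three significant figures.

Each source contributes Iᵢ·(dᵢ/rᵢ)²; contributions add.
A: 4.41 × (1.72/18.0)² = 0.04027 μGy/h
B: 9.55 × (2.00/10.3)² = 0.3601 μGy/h
C: 17.7 × (0.808/6.00)² = 0.3210 μGy/h
Total = 0.04027 + 0.3601 + 0.3210 = 0.7214 μGy/h.

0.721 μGy/h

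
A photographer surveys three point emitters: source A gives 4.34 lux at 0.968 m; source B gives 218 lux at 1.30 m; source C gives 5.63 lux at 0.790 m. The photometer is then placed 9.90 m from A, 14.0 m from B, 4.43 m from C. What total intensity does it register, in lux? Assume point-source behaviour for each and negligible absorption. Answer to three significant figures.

By superposition, sum each source's inverse-square contribution:
A: 4.34 × (0.968/9.90)² = 0.04149 lux
B: 218 × (1.30/14.0)² = 1.880 lux
C: 5.63 × (0.790/4.43)² = 0.1790 lux
Total = 0.04149 + 1.880 + 0.1790 = 2.100 lux.

2.10 lux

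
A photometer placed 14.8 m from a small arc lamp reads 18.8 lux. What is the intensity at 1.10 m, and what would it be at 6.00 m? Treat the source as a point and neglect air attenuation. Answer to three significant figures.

3400 lux; 114 lux

Using I₁d₁² = I₂d₂²,
At 1.10 m: 18.8 × (14.8/1.10)² = 18.8 × 181.0 = 3403 lux
At 6.00 m: (1.10/6.00)² = 0.03361, so 3403 × 0.03361 = 114.4 lux.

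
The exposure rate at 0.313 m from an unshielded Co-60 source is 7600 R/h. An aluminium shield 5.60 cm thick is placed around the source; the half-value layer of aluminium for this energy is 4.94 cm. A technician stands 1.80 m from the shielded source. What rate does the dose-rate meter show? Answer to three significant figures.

105 R/h

Distance alone: (0.313/1.80)² = 0.03024, so 7600 × 0.03024 = 229.8 R/h.
Shield: 5.60/4.94 = 1.134 half-value layers → attenuation 2^(−1.134) = 0.4557.
Combined: 229.8 × 0.4557 = 104.7 R/h.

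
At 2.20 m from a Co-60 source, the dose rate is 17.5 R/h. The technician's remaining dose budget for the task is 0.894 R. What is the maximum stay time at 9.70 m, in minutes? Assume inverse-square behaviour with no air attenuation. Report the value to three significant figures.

Intensity scales as (d₁/d₂)², so rate at 9.70 m:
(2.20/9.70)² = 0.05144, so 17.5 × 0.05144 = 0.9002 R/h.
Stay time = 0.894 R ÷ 0.9002 R/h = 0.9931 h = 59.59 min.

59.6 min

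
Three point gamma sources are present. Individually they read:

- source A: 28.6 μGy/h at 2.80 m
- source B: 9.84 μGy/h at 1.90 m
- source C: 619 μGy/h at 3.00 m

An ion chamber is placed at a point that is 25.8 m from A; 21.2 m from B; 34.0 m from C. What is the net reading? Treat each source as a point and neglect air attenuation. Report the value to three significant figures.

Each source contributes Iᵢ·(dᵢ/rᵢ)²; contributions add.
A: 28.6 × (2.80/25.8)² = 0.3369 μGy/h
B: 9.84 × (1.90/21.2)² = 0.07904 μGy/h
C: 619 × (3.00/34.0)² = 4.819 μGy/h
Total = 0.3369 + 0.07904 + 4.819 = 5.235 μGy/h.

5.24 μGy/h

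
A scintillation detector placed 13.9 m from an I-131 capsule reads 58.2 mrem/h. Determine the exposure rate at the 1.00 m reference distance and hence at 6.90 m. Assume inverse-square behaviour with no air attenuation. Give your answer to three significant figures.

11200 mrem/h; 236 mrem/h

Since intensity falls as 1/r²,
At 1.00 m: (13.9/1.00)² = 193.2, so 58.2 × 193.2 = 11240 mrem/h
At 6.90 m: (1.00/6.90)² = 0.02100, so 11240 × 0.02100 = 236.0 mrem/h.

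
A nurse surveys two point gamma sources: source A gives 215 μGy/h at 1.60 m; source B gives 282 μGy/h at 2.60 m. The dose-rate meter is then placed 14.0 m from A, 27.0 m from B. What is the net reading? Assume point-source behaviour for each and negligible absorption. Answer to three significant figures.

5.42 μGy/h

Each source contributes Iᵢ·(dᵢ/rᵢ)²; contributions add.
A: 215 × (1.60/14.0)² = 2.808 μGy/h
B: 282 × (2.60/27.0)² = 2.615 μGy/h
Total = 2.808 + 2.615 = 5.423 μGy/h.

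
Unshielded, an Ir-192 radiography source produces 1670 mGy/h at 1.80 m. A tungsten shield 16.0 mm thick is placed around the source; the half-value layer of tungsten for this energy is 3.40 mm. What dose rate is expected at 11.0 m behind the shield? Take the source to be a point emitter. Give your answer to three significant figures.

1.71 mGy/h

Distance alone: 1670 × (1.80/11.0)² = 1670 × 0.02678 = 44.72 mGy/h.
Shield: 16.0/3.40 = 4.706 half-value layers → attenuation 2^(−4.706) = 0.03831.
Combined: 44.72 × 0.03831 = 1.713 mGy/h.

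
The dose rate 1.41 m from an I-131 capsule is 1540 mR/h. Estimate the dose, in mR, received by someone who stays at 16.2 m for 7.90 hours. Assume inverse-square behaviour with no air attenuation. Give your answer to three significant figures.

Using I₁d₁² = I₂d₂², rate at 16.2 m:
(1.41/16.2)² = 0.007575, so 1540 × 0.007575 = 11.67 mR/h.
Dose = rate × time = 11.67 mR/h × 7.900 h = 92.19 mR.

92.2 mR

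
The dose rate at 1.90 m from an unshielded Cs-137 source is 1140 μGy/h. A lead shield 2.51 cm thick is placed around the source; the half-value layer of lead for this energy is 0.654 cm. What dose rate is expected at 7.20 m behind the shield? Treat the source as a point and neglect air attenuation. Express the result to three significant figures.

5.55 μGy/h

Distance alone: 1140 × (1.90/7.20)² = 1140 × 0.06964 = 79.39 μGy/h.
Shield: 2.51/0.654 = 3.838 half-value layers → attenuation 2^(−3.838) = 0.06993.
Combined: 79.39 × 0.06993 = 5.552 μGy/h.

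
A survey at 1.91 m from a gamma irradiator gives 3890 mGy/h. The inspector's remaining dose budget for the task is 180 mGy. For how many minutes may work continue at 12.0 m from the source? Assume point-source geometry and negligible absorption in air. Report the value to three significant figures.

110 min

Since intensity falls as 1/r², rate at 12.0 m:
3890 × (1.91/12.0)² = 3890 × 0.02533 = 98.53 mGy/h.
Stay time = 180 mGy ÷ 98.53 mGy/h = 1.827 h = 109.6 min.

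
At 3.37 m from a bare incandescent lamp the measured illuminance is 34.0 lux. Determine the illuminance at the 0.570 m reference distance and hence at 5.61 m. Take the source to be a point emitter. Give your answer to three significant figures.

Applying the 1/r² law,
At 0.570 m: 34.0 × (3.37/0.570)² = 34.0 × 34.96 = 1189 lux
At 5.61 m: 1189 × (0.570/5.61)² = 1189 × 0.01032 = 12.27 lux.

1190 lux; 12.3 lux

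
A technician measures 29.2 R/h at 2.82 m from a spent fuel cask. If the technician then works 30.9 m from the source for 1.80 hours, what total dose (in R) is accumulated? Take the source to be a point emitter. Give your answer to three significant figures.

Since intensity falls as 1/r², rate at 30.9 m:
29.2 × (2.82/30.9)² = 29.2 × 0.008329 = 0.2432 R/h.
Dose = rate × time = 0.2432 R/h × 1.800 h = 0.4378 R.

0.438 R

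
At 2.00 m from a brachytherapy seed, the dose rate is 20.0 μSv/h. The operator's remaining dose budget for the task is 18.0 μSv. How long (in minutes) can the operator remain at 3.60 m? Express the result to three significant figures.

Since intensity falls as 1/r², rate at 3.60 m:
(2.00/3.60)² = 0.3086, so 20.0 × 0.3086 = 6.172 μSv/h.
Stay time = 18.0 μSv ÷ 6.172 μSv/h = 2.916 h = 175.0 min.

175 min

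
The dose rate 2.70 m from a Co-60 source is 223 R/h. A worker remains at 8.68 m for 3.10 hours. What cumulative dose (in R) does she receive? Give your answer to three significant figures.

66.9 R

Intensity scales as (d₁/d₂)², so rate at 8.68 m:
223 × (2.70/8.68)² = 223 × 0.09676 = 21.58 R/h.
Dose = rate × time = 21.58 R/h × 3.100 h = 66.90 R.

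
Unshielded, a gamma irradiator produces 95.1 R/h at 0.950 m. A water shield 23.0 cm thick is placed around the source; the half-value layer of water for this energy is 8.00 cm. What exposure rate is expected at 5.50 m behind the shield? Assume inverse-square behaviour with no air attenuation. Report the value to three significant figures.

Distance alone: (0.950/5.50)² = 0.02983, so 95.1 × 0.02983 = 2.837 R/h.
Shield: 23.0/8.00 = 2.875 half-value layers → attenuation 2^(−2.875) = 0.1363.
Combined: 2.837 × 0.1363 = 0.3867 R/h.

0.387 R/h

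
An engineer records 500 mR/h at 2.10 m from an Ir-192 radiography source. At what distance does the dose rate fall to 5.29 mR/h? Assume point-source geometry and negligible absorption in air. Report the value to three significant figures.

20.4 m

Applying the 1/r² law, d₂ = d₁·√(I₁/I₂).
I₁/I₂ = 500/5.29 = 94.52, so d₂ = 2.10 × √94.52 = 20.42 m.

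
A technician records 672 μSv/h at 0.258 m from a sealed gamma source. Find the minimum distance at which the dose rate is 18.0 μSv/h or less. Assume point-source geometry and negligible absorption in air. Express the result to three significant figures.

1.58 m

Applying the 1/r² law, d₂ = d₁·√(I₁/I₂).
I₁/I₂ = 672/18.0 = 37.33, so d₂ = 0.258 × √37.33 = 1.576 m.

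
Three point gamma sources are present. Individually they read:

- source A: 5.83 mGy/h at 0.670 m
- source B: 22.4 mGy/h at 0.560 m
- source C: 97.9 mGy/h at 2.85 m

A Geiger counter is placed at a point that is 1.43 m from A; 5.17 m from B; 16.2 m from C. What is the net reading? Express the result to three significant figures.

4.57 mGy/h

Each source contributes Iᵢ·(dᵢ/rᵢ)²; contributions add.
A: 5.83 × (0.670/1.43)² = 1.280 mGy/h
B: 22.4 × (0.560/5.17)² = 0.2628 mGy/h
C: 97.9 × (2.85/16.2)² = 3.030 mGy/h
Total = 1.280 + 0.2628 + 3.030 = 4.573 mGy/h.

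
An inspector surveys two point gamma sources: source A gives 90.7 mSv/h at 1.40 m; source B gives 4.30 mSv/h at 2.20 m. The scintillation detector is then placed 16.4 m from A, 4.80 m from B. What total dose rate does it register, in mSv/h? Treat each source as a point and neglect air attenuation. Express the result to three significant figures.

1.56 mSv/h

Each source contributes Iᵢ·(dᵢ/rᵢ)²; contributions add.
A: 90.7 × (1.40/16.4)² = 0.6610 mSv/h
B: 4.30 × (2.20/4.80)² = 0.9033 mSv/h
Total = 0.6610 + 0.9033 = 1.564 mSv/h.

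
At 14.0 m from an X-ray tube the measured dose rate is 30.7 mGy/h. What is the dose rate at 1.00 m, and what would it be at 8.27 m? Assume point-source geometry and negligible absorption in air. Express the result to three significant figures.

6020 mGy/h; 88.0 mGy/h

Applying the 1/r² law,
At 1.00 m: 30.7 × (14.0/1.00)² = 30.7 × 196.0 = 6017 mGy/h
At 8.27 m: (1.00/8.27)² = 0.01462, so 6017 × 0.01462 = 87.97 mGy/h.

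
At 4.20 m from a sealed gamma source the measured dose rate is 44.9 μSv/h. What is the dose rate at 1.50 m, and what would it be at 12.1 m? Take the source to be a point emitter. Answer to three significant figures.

Since intensity falls as 1/r²,
At 1.50 m: (4.20/1.50)² = 7.840, so 44.9 × 7.840 = 352.0 μSv/h
At 12.1 m: 352.0 × (1.50/12.1)² = 352.0 × 0.01537 = 5.410 μSv/h.

352 μSv/h; 5.41 μSv/h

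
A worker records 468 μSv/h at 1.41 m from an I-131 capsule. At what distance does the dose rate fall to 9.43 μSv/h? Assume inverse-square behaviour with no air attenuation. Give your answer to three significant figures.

9.93 m

Applying the 1/r² law, d₂ = d₁·√(I₁/I₂).
I₁/I₂ = 468/9.43 = 49.63, so d₂ = 1.41 × √49.63 = 9.933 m.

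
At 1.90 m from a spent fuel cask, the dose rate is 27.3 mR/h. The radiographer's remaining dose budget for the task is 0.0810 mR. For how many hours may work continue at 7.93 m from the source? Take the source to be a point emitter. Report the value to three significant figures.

Since intensity falls as 1/r², rate at 7.93 m:
27.3 × (1.90/7.93)² = 27.3 × 0.05741 = 1.567 mR/h.
Stay time = 0.0810 mR ÷ 1.567 mR/h = 0.05169 h.

0.0517 h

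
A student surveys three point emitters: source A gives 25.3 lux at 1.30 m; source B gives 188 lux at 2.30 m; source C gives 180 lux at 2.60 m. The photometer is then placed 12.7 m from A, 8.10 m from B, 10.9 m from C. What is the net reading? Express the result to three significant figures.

25.7 lux

Each source contributes Iᵢ·(dᵢ/rᵢ)²; contributions add.
A: 25.3 × (1.30/12.7)² = 0.2651 lux
B: 188 × (2.30/8.10)² = 15.16 lux
C: 180 × (2.60/10.9)² = 10.24 lux
Total = 0.2651 + 15.16 + 10.24 = 25.67 lux.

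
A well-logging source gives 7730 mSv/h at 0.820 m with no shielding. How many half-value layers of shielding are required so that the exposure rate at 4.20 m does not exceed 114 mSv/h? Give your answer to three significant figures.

At 4.20 m, distance alone gives 7730 × (0.820/4.20)² = 7730 × 0.03812 = 294.7 mSv/h.
Further attenuation needed: 294.7/114 = 2.585.
n = log₂(2.585) = 1.370 half-value layers.

1.37 half-value layers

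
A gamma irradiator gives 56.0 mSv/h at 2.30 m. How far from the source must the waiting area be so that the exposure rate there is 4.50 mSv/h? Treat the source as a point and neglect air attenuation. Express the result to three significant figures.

8.11 m

Since intensity falls as 1/r², d₂ = d₁·√(I₁/I₂).
I₁/I₂ = 56.0/4.50 = 12.44, so d₂ = 2.30 × √12.44 = 8.112 m.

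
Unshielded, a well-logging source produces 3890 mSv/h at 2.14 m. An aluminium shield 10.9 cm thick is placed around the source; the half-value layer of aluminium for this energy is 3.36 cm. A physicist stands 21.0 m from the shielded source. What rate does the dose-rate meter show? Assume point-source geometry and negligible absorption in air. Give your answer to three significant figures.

4.26 mSv/h

Distance alone: (2.14/21.0)² = 0.01038, so 3890 × 0.01038 = 40.38 mSv/h.
Shield: 10.9/3.36 = 3.244 half-value layers → attenuation 2^(−3.244) = 0.1056.
Combined: 40.38 × 0.1056 = 4.264 mSv/h.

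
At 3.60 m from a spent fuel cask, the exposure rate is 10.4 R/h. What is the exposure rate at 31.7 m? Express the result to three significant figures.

0.134 R/h

Since intensity falls as 1/r², the rate at 31.7 m is
(3.60/31.7)² = 0.01290, so 10.4 × 0.01290 = 0.1342 R/h.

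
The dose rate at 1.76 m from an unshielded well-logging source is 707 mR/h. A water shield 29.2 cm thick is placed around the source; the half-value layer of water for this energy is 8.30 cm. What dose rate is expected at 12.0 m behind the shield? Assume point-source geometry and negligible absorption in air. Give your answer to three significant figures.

1.33 mR/h

Distance alone: (1.76/12.0)² = 0.02151, so 707 × 0.02151 = 15.21 mR/h.
Shield: 29.2/8.30 = 3.518 half-value layers → attenuation 2^(−3.518) = 0.08729.
Combined: 15.21 × 0.08729 = 1.328 mR/h.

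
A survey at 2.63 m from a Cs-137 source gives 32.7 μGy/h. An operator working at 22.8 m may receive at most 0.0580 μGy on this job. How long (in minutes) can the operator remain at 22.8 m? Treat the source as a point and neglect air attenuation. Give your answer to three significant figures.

Since intensity falls as 1/r², rate at 22.8 m:
(2.63/22.8)² = 0.01331, so 32.7 × 0.01331 = 0.4352 μGy/h.
Stay time = 0.0580 μGy ÷ 0.4352 μGy/h = 0.1333 h = 7.998 min.

8.00 min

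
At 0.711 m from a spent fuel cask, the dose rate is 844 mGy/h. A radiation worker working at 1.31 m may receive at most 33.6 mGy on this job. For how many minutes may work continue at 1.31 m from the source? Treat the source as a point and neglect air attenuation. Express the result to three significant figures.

Using I₁d₁² = I₂d₂², rate at 1.31 m:
844 × (0.711/1.31)² = 844 × 0.2946 = 248.6 mGy/h.
Stay time = 33.6 mGy ÷ 248.6 mGy/h = 0.1352 h = 8.112 min.

8.11 min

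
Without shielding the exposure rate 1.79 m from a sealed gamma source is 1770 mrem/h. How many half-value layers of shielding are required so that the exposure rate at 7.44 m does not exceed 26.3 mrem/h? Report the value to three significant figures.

1.96 half-value layers

At 7.44 m, distance alone gives (1.79/7.44)² = 0.05788, so 1770 × 0.05788 = 102.4 mrem/h.
Further attenuation needed: 102.4/26.3 = 3.894.
n = log₂(3.894) = 1.961 half-value layers.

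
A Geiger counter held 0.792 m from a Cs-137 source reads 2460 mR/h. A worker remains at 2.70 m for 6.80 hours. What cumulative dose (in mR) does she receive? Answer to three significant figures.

Since intensity falls as 1/r², rate at 2.70 m:
2460 × (0.792/2.70)² = 2460 × 0.08604 = 211.7 mR/h.
Dose = rate × time = 211.7 mR/h × 6.800 h = 1440 mR.

1440 mR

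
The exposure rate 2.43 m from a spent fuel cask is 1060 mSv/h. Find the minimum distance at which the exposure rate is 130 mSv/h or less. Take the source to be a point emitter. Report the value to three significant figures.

6.94 m

Since intensity falls as 1/r², d₂ = d₁·√(I₁/I₂).
I₁/I₂ = 1060/130 = 8.154, so d₂ = 2.43 × √8.154 = 6.939 m.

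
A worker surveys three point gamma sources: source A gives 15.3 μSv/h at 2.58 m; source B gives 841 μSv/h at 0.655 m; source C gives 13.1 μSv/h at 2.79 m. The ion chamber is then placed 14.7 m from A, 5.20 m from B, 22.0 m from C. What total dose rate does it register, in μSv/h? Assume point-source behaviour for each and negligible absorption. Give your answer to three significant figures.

By superposition, sum each source's inverse-square contribution:
A: 15.3 × (2.58/14.7)² = 0.4713 μSv/h
B: 841 × (0.655/5.20)² = 13.34 μSv/h
C: 13.1 × (2.79/22.0)² = 0.2107 μSv/h
Total = 0.4713 + 13.34 + 0.2107 = 14.02 μSv/h.

14.0 μSv/h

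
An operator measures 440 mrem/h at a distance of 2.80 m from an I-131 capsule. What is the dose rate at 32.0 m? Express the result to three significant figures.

Applying the 1/r² law, the rate at 32.0 m is
440 × (2.80/32.0)² = 440 × 0.007656 = 3.369 mrem/h.

3.37 mrem/h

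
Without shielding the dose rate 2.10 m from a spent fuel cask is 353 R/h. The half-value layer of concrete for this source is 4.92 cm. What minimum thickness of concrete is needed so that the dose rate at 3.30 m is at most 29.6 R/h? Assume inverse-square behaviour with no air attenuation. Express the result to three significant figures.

11.2 cm

At 3.30 m, distance alone gives 353 × (2.10/3.30)² = 353 × 0.4050 = 143.0 R/h.
Further attenuation needed: 143.0/29.6 = 4.831.
n = log₂(4.831) = 2.272 half-value layers.
Thickness = 2.272 × 4.92 cm = 11.18 cm.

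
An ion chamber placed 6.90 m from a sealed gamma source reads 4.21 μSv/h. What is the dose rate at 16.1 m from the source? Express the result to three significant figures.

0.773 μSv/h

Using I₁d₁² = I₂d₂², scaling from 6.90 m to 16.1 m:
4.21 × (6.90/16.1)² = 4.21 × 0.1837 = 0.7734 μSv/h.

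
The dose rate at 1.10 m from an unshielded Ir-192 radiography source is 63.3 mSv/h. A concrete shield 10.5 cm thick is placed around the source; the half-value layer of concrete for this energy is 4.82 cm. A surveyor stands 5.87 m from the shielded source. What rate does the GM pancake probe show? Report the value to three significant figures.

Distance alone: 63.3 × (1.10/5.87)² = 63.3 × 0.03512 = 2.223 mSv/h.
Shield: 10.5/4.82 = 2.178 half-value layers → attenuation 2^(−2.178) = 0.2210.
Combined: 2.223 × 0.2210 = 0.4913 mSv/h.

0.491 mSv/h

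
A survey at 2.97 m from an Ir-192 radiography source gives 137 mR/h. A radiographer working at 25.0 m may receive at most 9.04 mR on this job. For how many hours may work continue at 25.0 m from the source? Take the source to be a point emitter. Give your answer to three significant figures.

Intensity scales as (d₁/d₂)², so rate at 25.0 m:
(2.97/25.0)² = 0.01411, so 137 × 0.01411 = 1.933 mR/h.
Stay time = 9.04 mR ÷ 1.933 mR/h = 4.677 h.

4.68 h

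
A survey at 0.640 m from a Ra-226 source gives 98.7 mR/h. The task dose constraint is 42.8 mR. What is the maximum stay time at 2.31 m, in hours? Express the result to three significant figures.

5.65 h

By the inverse-square law, rate at 2.31 m:
(0.640/2.31)² = 0.07676, so 98.7 × 0.07676 = 7.576 mR/h.
Stay time = 42.8 mR ÷ 7.576 mR/h = 5.649 h.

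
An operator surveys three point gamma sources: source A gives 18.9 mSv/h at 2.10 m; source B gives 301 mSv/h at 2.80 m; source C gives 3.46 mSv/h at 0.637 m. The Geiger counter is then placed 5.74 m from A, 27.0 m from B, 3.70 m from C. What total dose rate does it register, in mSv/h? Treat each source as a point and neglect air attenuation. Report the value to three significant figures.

5.87 mSv/h

By superposition, sum each source's inverse-square contribution:
A: 18.9 × (2.10/5.74)² = 2.530 mSv/h
B: 301 × (2.80/27.0)² = 3.237 mSv/h
C: 3.46 × (0.637/3.70)² = 0.1026 mSv/h
Total = 2.530 + 3.237 + 0.1026 = 5.870 mSv/h.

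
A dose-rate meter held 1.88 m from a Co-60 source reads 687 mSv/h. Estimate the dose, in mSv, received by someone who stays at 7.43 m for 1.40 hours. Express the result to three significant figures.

Intensity scales as (d₁/d₂)², so rate at 7.43 m:
687 × (1.88/7.43)² = 687 × 0.06402 = 43.98 mSv/h.
Dose = rate × time = 43.98 mSv/h × 1.400 h = 61.57 mSv.

61.6 mSv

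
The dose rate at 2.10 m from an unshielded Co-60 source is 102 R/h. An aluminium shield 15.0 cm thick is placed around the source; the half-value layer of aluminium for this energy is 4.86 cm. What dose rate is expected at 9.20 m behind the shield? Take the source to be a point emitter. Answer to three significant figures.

Distance alone: 102 × (2.10/9.20)² = 102 × 0.05210 = 5.314 R/h.
Shield: 15.0/4.86 = 3.086 half-value layers → attenuation 2^(−3.086) = 0.1178.
Combined: 5.314 × 0.1178 = 0.6260 R/h.

0.626 R/h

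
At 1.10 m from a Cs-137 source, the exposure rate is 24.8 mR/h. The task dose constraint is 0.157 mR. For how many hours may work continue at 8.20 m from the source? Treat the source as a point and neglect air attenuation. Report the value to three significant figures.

Applying the 1/r² law, rate at 8.20 m:
24.8 × (1.10/8.20)² = 24.8 × 0.01800 = 0.4464 mR/h.
Stay time = 0.157 mR ÷ 0.4464 mR/h = 0.3517 h.

0.352 h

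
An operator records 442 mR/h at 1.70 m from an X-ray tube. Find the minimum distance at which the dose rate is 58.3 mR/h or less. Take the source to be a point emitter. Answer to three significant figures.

4.68 m

By the inverse-square law, d₂ = d₁·√(I₁/I₂).
I₁/I₂ = 442/58.3 = 7.581, so d₂ = 1.70 × √7.581 = 4.681 m.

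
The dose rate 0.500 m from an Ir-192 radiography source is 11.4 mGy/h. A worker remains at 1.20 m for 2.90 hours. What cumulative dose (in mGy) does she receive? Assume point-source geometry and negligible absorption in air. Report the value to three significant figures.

Applying the 1/r² law, rate at 1.20 m:
(0.500/1.20)² = 0.1736, so 11.4 × 0.1736 = 1.979 mGy/h.
Dose = rate × time = 1.979 mGy/h × 2.900 h = 5.739 mGy.

5.74 mGy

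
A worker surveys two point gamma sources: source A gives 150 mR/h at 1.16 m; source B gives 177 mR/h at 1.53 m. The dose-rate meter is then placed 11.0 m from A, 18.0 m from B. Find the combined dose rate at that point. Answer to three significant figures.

Each source contributes Iᵢ·(dᵢ/rᵢ)²; contributions add.
A: 150 × (1.16/11.0)² = 1.668 mR/h
B: 177 × (1.53/18.0)² = 1.279 mR/h
Total = 1.668 + 1.279 = 2.947 mR/h.

2.95 mR/h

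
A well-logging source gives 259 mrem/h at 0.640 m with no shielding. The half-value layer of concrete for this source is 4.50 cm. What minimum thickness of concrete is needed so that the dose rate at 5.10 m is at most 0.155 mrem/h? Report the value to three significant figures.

21.2 cm

At 5.10 m, distance alone gives 259 × (0.640/5.10)² = 259 × 0.01575 = 4.079 mrem/h.
Further attenuation needed: 4.079/0.155 = 26.32.
n = log₂(26.32) = 4.718 half-value layers.
Thickness = 4.718 × 4.50 cm = 21.23 cm.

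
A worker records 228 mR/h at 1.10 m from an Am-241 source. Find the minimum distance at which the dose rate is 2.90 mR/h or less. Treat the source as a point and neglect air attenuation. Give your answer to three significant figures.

Intensity scales as (d₁/d₂)², so d₂ = d₁·√(I₁/I₂).
I₁/I₂ = 228/2.90 = 78.62, so d₂ = 1.10 × √78.62 = 9.753 m.

9.75 m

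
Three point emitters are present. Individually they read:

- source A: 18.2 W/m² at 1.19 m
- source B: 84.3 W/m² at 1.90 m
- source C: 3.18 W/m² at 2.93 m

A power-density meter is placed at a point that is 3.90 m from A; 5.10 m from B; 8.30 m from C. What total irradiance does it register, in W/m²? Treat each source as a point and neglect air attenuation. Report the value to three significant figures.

Each source contributes Iᵢ·(dᵢ/rᵢ)²; contributions add.
A: 18.2 × (1.19/3.90)² = 1.694 W/m²
B: 84.3 × (1.90/5.10)² = 11.70 W/m²
C: 3.18 × (2.93/8.30)² = 0.3963 W/m²
Total = 1.694 + 11.70 + 0.3963 = 13.79 W/m².

13.8 W/m²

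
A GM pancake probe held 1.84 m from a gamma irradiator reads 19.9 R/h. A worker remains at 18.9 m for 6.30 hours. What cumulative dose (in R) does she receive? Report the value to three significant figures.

1.19 R

By the inverse-square law, rate at 18.9 m:
(1.84/18.9)² = 0.009478, so 19.9 × 0.009478 = 0.1886 R/h.
Dose = rate × time = 0.1886 R/h × 6.300 h = 1.188 R.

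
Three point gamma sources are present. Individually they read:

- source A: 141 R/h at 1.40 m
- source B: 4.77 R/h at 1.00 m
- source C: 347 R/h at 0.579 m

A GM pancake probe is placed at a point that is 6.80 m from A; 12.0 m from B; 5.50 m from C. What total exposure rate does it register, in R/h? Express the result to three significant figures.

9.86 R/h

By superposition, sum each source's inverse-square contribution:
A: 141 × (1.40/6.80)² = 5.977 R/h
B: 4.77 × (1.00/12.0)² = 0.03312 R/h
C: 347 × (0.579/5.50)² = 3.846 R/h
Total = 5.977 + 0.03312 + 3.846 = 9.856 R/h.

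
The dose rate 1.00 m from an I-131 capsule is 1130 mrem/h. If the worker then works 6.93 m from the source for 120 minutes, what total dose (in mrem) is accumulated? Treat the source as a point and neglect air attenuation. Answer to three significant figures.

Intensity scales as (d₁/d₂)², so rate at 6.93 m:
(1.00/6.93)² = 0.02082, so 1130 × 0.02082 = 23.53 mrem/h.
Dose = rate × time = 23.53 mrem/h × 2.000 h = 47.06 mrem.

47.1 mrem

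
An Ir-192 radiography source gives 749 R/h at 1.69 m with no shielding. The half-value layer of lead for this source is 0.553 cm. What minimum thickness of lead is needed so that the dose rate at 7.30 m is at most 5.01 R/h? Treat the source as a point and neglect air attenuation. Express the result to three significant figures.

At 7.30 m, distance alone gives 749 × (1.69/7.30)² = 749 × 0.05360 = 40.15 R/h.
Further attenuation needed: 40.15/5.01 = 8.014.
n = log₂(8.014) = 3.003 half-value layers.
Thickness = 3.003 × 0.553 cm = 1.661 cm.

1.66 cm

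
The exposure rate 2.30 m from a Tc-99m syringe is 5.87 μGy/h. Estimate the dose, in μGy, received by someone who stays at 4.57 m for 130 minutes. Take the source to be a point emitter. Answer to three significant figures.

Applying the 1/r² law, rate at 4.57 m:
(2.30/4.57)² = 0.2533, so 5.87 × 0.2533 = 1.487 μGy/h.
Dose = rate × time = 1.487 μGy/h × 2.167 h = 3.222 μGy.

3.22 μGy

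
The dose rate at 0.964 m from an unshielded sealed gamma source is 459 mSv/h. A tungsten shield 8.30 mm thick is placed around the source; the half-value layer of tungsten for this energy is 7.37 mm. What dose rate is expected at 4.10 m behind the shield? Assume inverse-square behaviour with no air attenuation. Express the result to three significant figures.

Distance alone: (0.964/4.10)² = 0.05528, so 459 × 0.05528 = 25.37 mSv/h.
Shield: 8.30/7.37 = 1.126 half-value layers → attenuation 2^(−1.126) = 0.4582.
Combined: 25.37 × 0.4582 = 11.62 mSv/h.

11.6 mSv/h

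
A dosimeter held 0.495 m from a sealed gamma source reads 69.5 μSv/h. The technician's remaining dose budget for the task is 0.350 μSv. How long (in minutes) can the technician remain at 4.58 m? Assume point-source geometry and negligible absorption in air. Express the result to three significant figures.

Applying the 1/r² law, rate at 4.58 m:
(0.495/4.58)² = 0.01168, so 69.5 × 0.01168 = 0.8118 μSv/h.
Stay time = 0.350 μSv ÷ 0.8118 μSv/h = 0.4311 h = 25.87 min.

25.9 min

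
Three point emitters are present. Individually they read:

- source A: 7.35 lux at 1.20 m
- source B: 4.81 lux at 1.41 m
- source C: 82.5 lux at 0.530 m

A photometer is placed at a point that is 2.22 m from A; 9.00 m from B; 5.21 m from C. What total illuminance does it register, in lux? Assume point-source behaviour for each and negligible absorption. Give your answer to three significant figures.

Each source contributes Iᵢ·(dᵢ/rᵢ)²; contributions add.
A: 7.35 × (1.20/2.22)² = 2.148 lux
B: 4.81 × (1.41/9.00)² = 0.1181 lux
C: 82.5 × (0.530/5.21)² = 0.8537 lux
Total = 2.148 + 0.1181 + 0.8537 = 3.120 lux.

3.12 lux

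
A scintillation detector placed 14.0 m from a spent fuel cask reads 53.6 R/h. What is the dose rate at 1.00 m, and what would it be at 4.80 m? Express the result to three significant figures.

10500 R/h; 456 R/h

Since intensity falls as 1/r²,
At 1.00 m: 53.6 × (14.0/1.00)² = 53.6 × 196.0 = 10510 R/h
At 4.80 m: (1.00/4.80)² = 0.04340, so 10510 × 0.04340 = 456.1 R/h.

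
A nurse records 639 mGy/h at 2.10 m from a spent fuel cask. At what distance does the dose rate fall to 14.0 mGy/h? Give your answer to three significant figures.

14.2 m

Applying the 1/r² law, d₂ = d₁·√(I₁/I₂).
I₁/I₂ = 639/14.0 = 45.64, so d₂ = 2.10 × √45.64 = 14.19 m.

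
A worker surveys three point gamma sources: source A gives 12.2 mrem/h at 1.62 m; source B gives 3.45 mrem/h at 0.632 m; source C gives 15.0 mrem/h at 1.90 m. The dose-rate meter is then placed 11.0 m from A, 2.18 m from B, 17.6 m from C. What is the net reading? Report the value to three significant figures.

0.729 mrem/h

By superposition, sum each source's inverse-square contribution:
A: 12.2 × (1.62/11.0)² = 0.2646 mrem/h
B: 3.45 × (0.632/2.18)² = 0.2900 mrem/h
C: 15.0 × (1.90/17.6)² = 0.1748 mrem/h
Total = 0.2646 + 0.2900 + 0.1748 = 0.7294 mrem/h.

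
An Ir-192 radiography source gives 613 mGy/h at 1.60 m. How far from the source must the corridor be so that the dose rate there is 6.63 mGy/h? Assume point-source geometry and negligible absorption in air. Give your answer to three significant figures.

15.4 m

Using I₁d₁² = I₂d₂², d₂ = d₁·√(I₁/I₂).
I₁/I₂ = 613/6.63 = 92.46, so d₂ = 1.60 × √92.46 = 15.38 m.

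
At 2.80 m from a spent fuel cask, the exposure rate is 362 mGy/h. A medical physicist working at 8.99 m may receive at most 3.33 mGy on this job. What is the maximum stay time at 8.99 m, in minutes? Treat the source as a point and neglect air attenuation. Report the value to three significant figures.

5.69 min

Applying the 1/r² law, rate at 8.99 m:
(2.80/8.99)² = 0.09701, so 362 × 0.09701 = 35.12 mGy/h.
Stay time = 3.33 mGy ÷ 35.12 mGy/h = 0.09482 h = 5.689 min.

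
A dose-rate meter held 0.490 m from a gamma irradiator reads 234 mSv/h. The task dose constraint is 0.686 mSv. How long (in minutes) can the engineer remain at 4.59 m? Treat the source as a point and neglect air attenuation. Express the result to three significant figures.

15.4 min

Applying the 1/r² law, rate at 4.59 m:
(0.490/4.59)² = 0.01140, so 234 × 0.01140 = 2.668 mSv/h.
Stay time = 0.686 mSv ÷ 2.668 mSv/h = 0.2571 h = 15.43 min.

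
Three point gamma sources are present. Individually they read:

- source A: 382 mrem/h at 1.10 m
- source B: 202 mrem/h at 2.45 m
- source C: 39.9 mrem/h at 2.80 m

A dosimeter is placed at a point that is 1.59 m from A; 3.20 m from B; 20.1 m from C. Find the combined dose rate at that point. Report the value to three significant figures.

Each source contributes Iᵢ·(dᵢ/rᵢ)²; contributions add.
A: 382 × (1.10/1.59)² = 182.8 mrem/h
B: 202 × (2.45/3.20)² = 118.4 mrem/h
C: 39.9 × (2.80/20.1)² = 0.7743 mrem/h
Total = 182.8 + 118.4 + 0.7743 = 302.0 mrem/h.

302 mrem/h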